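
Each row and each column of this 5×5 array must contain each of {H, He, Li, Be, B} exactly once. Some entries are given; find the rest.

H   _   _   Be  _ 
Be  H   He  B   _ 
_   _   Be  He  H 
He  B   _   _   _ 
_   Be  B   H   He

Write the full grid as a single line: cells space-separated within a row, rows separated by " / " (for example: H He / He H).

Cell (r1,c3): row 1 has {H,Be}; column 3 has {He,Be,B} → Li.
Cell (r1,c5): row 1 has {H,Li,Be}; column 5 has {H,He} → B.
Cell (r2,c5): row 2 has {H,He,Be,B}; column 5 has {H,He,B} → Li.
Cell (r3,c2): row 3 has {H,He,Be}; column 2 has {H,Be,B} → Li.
Cell (r4,c3): row 4 has {He,B}; column 3 has {He,Li,Be,B} → H.
Cell (r4,c4): row 4 has {H,He,B}; column 4 has {H,He,Be,B} → Li.
Cell (r4,c5): row 4 has {H,He,Li,B}; column 5 has {H,He,Li,B} → Be.
Cell (r5,c1): row 5 has {H,He,Be,B}; column 1 has {H,He,Be} → Li.
Cell (r1,c2): row 1 has {H,Li,Be,B}; column 2 has {H,Li,Be,B} → He.
Cell (r3,c1): row 3 has {H,He,Li,Be}; column 1 has {H,He,Li,Be} → B.

H He Li Be B / Be H He B Li / B Li Be He H / He B H Li Be / Li Be B H He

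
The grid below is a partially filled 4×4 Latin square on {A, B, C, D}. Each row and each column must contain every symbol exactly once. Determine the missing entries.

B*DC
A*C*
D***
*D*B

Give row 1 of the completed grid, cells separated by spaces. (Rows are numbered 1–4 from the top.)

B A D C

row 1 has {B,C,D}; column 2 has {D} — only A is left for (r1,c2).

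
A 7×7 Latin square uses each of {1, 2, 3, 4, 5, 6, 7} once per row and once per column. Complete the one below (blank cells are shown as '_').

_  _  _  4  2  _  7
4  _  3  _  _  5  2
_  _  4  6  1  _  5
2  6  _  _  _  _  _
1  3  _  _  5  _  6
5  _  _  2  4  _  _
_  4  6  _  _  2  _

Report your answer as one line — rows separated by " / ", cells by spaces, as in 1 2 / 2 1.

6 5 1 4 2 3 7 / 4 7 3 1 6 5 2 / 3 2 4 6 1 7 5 / 2 6 5 3 7 1 4 / 1 3 2 7 5 4 6 / 5 1 7 2 4 6 3 / 7 4 6 5 3 2 1

row 5 has {1,3,5,6}; column 4 has {2,4,6} — only 7 is left for (r5,c4).
row 5 has {1,3,5,6,7}; column 6 has {2,5} — only 4 is left for (r5,c6).
row 2 has {2,3,4,5}; column 4 has {2,4,6,7} — only 1 is left for (r2,c4).
row 5 has {1,3,4,5,6,7}; column 3 has {3,4,6} — only 2 is left for (r5,c3).
row 2 has {1,2,3,4,5}; column 2 has {3,4,6} — only 7 is left for (r2,c2).
row 2 has {1,2,3,4,5,7}; column 5 has {1,2,4,5} — only 6 is left for (r2,c5).
row 3 has {1,4,5,6}; column 2 has {3,4,6,7} — only 2 is left for (r3,c2).
row 6 has {2,4,5}; column 2 has {2,3,4,6,7} — only 1 is left for (r6,c2).
row 6 has {1,2,4,5}; column 3 has {2,3,4,6} — only 7 is left for (r6,c3).
row 6 has {1,2,4,5,7}; column 7 has {2,5,6,7} — only 3 is left for (r6,c7).
row 7 has {2,4,6}; column 7 has {2,3,5,6,7} — only 1 is left for (r7,c7).
row 1 has {2,4,7}; column 2 has {1,2,3,4,6,7} — only 5 is left for (r1,c2).
row 1 has {2,4,5,7}; column 3 has {2,3,4,6,7} — only 1 is left for (r1,c3).
row 4 has {2,6}; column 3 has {1,2,3,4,6,7} — only 5 is left for (r4,c3).
row 4 has {2,5,6}; column 4 has {1,2,4,6,7} — only 3 is left for (r4,c4).
row 4 has {2,3,5,6}; column 5 has {1,2,4,5,6} — only 7 is left for (r4,c5).
row 4 has {2,3,5,6,7}; column 6 has {2,4,5} — only 1 is left for (r4,c6).
row 4 has {1,2,3,5,6,7}; column 7 has {1,2,3,5,6,7} — only 4 is left for (r4,c7).
row 6 has {1,2,3,4,5,7}; column 6 has {1,2,4,5} — only 6 is left for (r6,c6).
row 7 has {1,2,4,6}; column 4 has {1,2,3,4,6,7} — only 5 is left for (r7,c4).
row 7 has {1,2,4,5,6}; column 5 has {1,2,4,5,6,7} — only 3 is left for (r7,c5).
row 1 has {1,2,4,5,7}; column 6 has {1,2,4,5,6} — only 3 is left for (r1,c6).
row 3 has {1,2,4,5,6}; column 6 has {1,2,3,4,5,6} — only 7 is left for (r3,c6).
row 7 has {1,2,3,4,5,6}; column 1 has {1,2,4,5} — only 7 is left for (r7,c1).
row 1 has {1,2,3,4,5,7}; column 1 has {1,2,4,5,7} — only 6 is left for (r1,c1).
row 3 has {1,2,4,5,6,7}; column 1 has {1,2,4,5,6,7} — only 3 is left for (r3,c1).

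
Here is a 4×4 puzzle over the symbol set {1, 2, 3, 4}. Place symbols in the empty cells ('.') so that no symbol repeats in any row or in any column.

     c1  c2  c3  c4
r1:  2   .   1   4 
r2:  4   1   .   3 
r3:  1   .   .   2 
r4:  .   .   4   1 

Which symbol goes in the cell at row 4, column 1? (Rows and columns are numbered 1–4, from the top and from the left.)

Cell (r1,c2): row 1 has {1,2,4}; column 2 has {1} → 3.
Cell (r2,c3): row 2 has {1,3,4}; column 3 has {1,4} → 2.
Cell (r3,c2): row 3 has {1,2}; column 2 has {1,3} → 4.
Cell (r3,c3): row 3 has {1,2,4}; column 3 has {1,2,4} → 3.
Cell (r4,c1): row 4 has {1,4}; column 1 has {1,2,4} → 3.

3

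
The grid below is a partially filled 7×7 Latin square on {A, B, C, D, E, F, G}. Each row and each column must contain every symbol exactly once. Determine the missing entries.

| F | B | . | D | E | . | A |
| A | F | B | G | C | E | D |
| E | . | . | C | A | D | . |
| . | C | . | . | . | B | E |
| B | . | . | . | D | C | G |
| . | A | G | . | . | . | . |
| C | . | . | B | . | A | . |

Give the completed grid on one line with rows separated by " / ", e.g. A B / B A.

Cell (r1,c3): row 1 has {A,B,D,E,F}; column 3 has {B,G} → C.
Cell (r1,c6): row 1 has {A,B,C,D,E,F}; column 6 has {A,B,C,D,E} → G.
Cell (r3,c2): row 3 has {A,C,D,E}; column 2 has {A,B,C,F} → G.
Cell (r3,c3): row 3 has {A,C,D,E,G}; column 3 has {B,C,G} → F.
Cell (r3,c7): row 3 has {A,C,D,E,F,G}; column 7 has {A,D,E,G} → B.
Cell (r5,c2): row 5 has {B,C,D,G}; column 2 has {A,B,C,F,G} → E.
Cell (r5,c3): row 5 has {B,C,D,E,G}; column 3 has {B,C,F,G} → A.
Cell (r5,c4): row 5 has {A,B,C,D,E,G}; column 4 has {B,C,D,G} → F.
Cell (r6,c1): row 6 has {A,G}; column 1 has {A,B,C,E,F} → D.
Cell (r6,c4): row 6 has {A,D,G}; column 4 has {B,C,D,F,G} → E.
Cell (r6,c6): row 6 has {A,D,E,G}; column 6 has {A,B,C,D,E,G} → F.
Cell (r6,c7): row 6 has {A,D,E,F,G}; column 7 has {A,B,D,E,G} → C.
Cell (r7,c2): row 7 has {A,B,C}; column 2 has {A,B,C,E,F,G} → D.
Cell (r7,c3): row 7 has {A,B,C,D}; column 3 has {A,B,C,F,G} → E.
Cell (r7,c7): row 7 has {A,B,C,D,E}; column 7 has {A,B,C,D,E,G} → F.
Cell (r4,c1): row 4 has {B,C,E}; column 1 has {A,B,C,D,E,F} → G.
Cell (r4,c3): row 4 has {B,C,E,G}; column 3 has {A,B,C,E,F,G} → D.
Cell (r4,c4): row 4 has {B,C,D,E,G}; column 4 has {B,C,D,E,F,G} → A.
Cell (r4,c5): row 4 has {A,B,C,D,E,G}; column 5 has {A,C,D,E} → F.
Cell (r6,c5): row 6 has {A,C,D,E,F,G}; column 5 has {A,C,D,E,F} → B.
Cell (r7,c5): row 7 has {A,B,C,D,E,F}; column 5 has {A,B,C,D,E,F} → G.

F B C D E G A / A F B G C E D / E G F C A D B / G C D A F B E / B E A F D C G / D A G E B F C / C D E B G A F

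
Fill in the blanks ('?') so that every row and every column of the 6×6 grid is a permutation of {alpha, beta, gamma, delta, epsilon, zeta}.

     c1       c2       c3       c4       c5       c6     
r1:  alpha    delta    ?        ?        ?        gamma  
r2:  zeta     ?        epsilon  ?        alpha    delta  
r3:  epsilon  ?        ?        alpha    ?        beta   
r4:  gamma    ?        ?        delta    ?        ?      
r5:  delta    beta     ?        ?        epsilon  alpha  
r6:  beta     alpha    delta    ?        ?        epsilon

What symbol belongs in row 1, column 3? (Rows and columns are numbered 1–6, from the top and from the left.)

At row 2, column 2: row 2 has {alpha,delta,epsilon,zeta}; column 2 has {alpha,beta,delta}; that leaves gamma.
At row 2, column 4: row 2 has {alpha,gamma,delta,epsilon,zeta}; column 4 has {alpha,delta}; that leaves beta.
At row 3, column 2: row 3 has {alpha,beta,epsilon}; column 2 has {alpha,beta,gamma,delta}; that leaves zeta.
At row 3, column 3: row 3 has {alpha,beta,epsilon,zeta}; column 3 has {delta,epsilon}; that leaves gamma.
At row 3, column 5: row 3 has {alpha,beta,gamma,epsilon,zeta}; column 5 has {alpha,epsilon}; that leaves delta.
At row 4, column 2: row 4 has {gamma,delta}; column 2 has {alpha,beta,gamma,delta,zeta}; that leaves epsilon.
At row 4, column 6: row 4 has {gamma,delta,epsilon}; column 6 has {alpha,beta,gamma,delta,epsilon}; that leaves zeta.
At row 5, column 3: row 5 has {alpha,beta,delta,epsilon}; column 3 has {gamma,delta,epsilon}; that leaves zeta.
At row 5, column 4: row 5 has {alpha,beta,delta,epsilon,zeta}; column 4 has {alpha,beta,delta}; that leaves gamma.
At row 6, column 4: row 6 has {alpha,beta,delta,epsilon}; column 4 has {alpha,beta,gamma,delta}; that leaves zeta.
At row 6, column 5: row 6 has {alpha,beta,delta,epsilon,zeta}; column 5 has {alpha,delta,epsilon}; that leaves gamma.
At row 1, column 3: row 1 has {alpha,gamma,delta}; column 3 has {gamma,delta,epsilon,zeta}; that leaves beta.

beta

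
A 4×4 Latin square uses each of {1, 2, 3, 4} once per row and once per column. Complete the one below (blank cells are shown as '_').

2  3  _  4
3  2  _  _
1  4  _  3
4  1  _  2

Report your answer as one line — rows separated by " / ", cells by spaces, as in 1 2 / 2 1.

2 3 1 4 / 3 2 4 1 / 1 4 2 3 / 4 1 3 2

(r1,c3) = 1
(r2,c3) = 4
(r2,c4) = 1
(r3,c3) = 2
(r4,c3) = 3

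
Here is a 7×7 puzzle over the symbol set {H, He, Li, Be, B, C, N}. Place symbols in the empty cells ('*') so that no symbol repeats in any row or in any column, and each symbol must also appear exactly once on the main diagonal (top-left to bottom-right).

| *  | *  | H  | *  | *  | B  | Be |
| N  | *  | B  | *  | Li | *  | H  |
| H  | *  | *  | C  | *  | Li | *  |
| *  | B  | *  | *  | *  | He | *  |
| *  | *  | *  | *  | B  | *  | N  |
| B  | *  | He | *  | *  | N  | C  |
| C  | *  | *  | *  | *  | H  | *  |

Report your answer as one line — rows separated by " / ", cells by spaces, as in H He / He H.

Li He H N C B Be / N C B He Li Be H / H N Be C He Li B / Be B C H N He Li / He H Li Be B C N / B Be He Li H N C / C Li N B Be H He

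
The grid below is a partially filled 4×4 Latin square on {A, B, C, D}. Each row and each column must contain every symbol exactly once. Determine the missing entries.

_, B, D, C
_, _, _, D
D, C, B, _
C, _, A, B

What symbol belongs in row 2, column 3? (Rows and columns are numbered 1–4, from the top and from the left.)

(r1,c1) = A
(r2,c1) = B
(r2,c2) = A
(r2,c3) = C

C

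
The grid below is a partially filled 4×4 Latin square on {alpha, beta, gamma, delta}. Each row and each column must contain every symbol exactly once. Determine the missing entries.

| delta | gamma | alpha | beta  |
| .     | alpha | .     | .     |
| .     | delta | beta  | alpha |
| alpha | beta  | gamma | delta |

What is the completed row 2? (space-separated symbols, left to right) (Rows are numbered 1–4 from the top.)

(r2,c3) = delta
(r2,c4) = gamma
(r3,c1) = gamma
(r2,c1) = beta

beta alpha delta gamma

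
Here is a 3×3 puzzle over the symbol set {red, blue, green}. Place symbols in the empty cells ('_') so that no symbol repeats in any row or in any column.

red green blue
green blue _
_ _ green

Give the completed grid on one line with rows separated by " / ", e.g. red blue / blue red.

red green blue / green blue red / blue red green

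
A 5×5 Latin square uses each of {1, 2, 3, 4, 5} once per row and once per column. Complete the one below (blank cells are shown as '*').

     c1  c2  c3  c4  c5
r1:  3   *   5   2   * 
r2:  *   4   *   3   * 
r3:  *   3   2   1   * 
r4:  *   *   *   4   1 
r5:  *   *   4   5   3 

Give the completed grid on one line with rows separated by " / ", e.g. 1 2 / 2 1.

At row 1, column 2: row 1 has {2,3,5}; column 2 has {3,4}; that leaves 1.
At row 1, column 5: row 1 has {1,2,3,5}; column 5 has {1,3}; that leaves 4.
At row 2, column 3: row 2 has {3,4}; column 3 has {2,4,5}; that leaves 1.
At row 3, column 5: row 3 has {1,2,3}; column 5 has {1,3,4}; that leaves 5.
At row 4, column 3: row 4 has {1,4}; column 3 has {1,2,4,5}; that leaves 3.
At row 5, column 2: row 5 has {3,4,5}; column 2 has {1,3,4}; that leaves 2.
At row 2, column 5: row 2 has {1,3,4}; column 5 has {1,3,4,5}; that leaves 2.
At row 3, column 1: row 3 has {1,2,3,5}; column 1 has {3}; that leaves 4.
At row 4, column 2: row 4 has {1,3,4}; column 2 has {1,2,3,4}; that leaves 5.
At row 5, column 1: row 5 has {2,3,4,5}; column 1 has {3,4}; that leaves 1.
At row 2, column 1: row 2 has {1,2,3,4}; column 1 has {1,3,4}; that leaves 5.
At row 4, column 1: row 4 has {1,3,4,5}; column 1 has {1,3,4,5}; that leaves 2.

3 1 5 2 4 / 5 4 1 3 2 / 4 3 2 1 5 / 2 5 3 4 1 / 1 2 4 5 3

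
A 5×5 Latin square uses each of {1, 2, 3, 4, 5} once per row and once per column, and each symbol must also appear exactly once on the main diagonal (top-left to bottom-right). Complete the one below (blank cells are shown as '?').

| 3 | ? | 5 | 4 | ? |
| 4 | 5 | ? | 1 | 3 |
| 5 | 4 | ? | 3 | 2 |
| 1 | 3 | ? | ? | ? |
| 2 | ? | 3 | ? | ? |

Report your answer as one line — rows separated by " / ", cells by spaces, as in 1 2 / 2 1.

At row 1, column 5: row 1 has {3,4,5}; column 5 has {2,3}; that leaves 1.
At row 2, column 3: row 2 has {1,3,4,5}; column 3 has {3,5}; that leaves 2.
At row 3, column 3: row 3 has {2,3,4,5}; column 3 has {2,3,5}; the diagonal has {3,5}; that leaves 1.
At row 4, column 3: row 4 has {1,3}; column 3 has {1,2,3,5}; that leaves 4.
At row 4, column 4: row 4 has {1,3,4}; column 4 has {1,3,4}; the diagonal has {1,3,5}; that leaves 2.
At row 4, column 5: row 4 has {1,2,3,4}; column 5 has {1,2,3}; that leaves 5.
At row 5, column 2: row 5 has {2,3}; column 2 has {3,4,5}; that leaves 1.
At row 5, column 4: row 5 has {1,2,3}; column 4 has {1,2,3,4}; that leaves 5.
At row 5, column 5: row 5 has {1,2,3,5}; column 5 has {1,2,3,5}; the diagonal has {1,2,3,5}; that leaves 4.
At row 1, column 2: row 1 has {1,3,4,5}; column 2 has {1,3,4,5}; that leaves 2.

3 2 5 4 1 / 4 5 2 1 3 / 5 4 1 3 2 / 1 3 4 2 5 / 2 1 3 5 4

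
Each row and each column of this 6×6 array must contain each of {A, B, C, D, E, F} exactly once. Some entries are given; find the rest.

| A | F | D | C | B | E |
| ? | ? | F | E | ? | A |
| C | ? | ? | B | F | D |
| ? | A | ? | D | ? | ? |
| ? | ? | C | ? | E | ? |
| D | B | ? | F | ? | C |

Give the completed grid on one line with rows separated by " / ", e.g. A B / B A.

A F D C B E / B C F E D A / C E A B F D / E A B D C F / F D C A E B / D B E F A C

At row 2, column 1: row 2 has {A,E,F}; column 1 has {A,C,D}; that leaves B.
At row 3, column 2: row 3 has {B,C,D,F}; column 2 has {A,B,F}; that leaves E.
At row 3, column 3: row 3 has {B,C,D,E,F}; column 3 has {C,D,F}; that leaves A.
At row 4, column 5: row 4 has {A,D}; column 5 has {B,E,F}; that leaves C.
At row 5, column 1: row 5 has {C,E}; column 1 has {A,B,C,D}; that leaves F.
At row 5, column 2: row 5 has {C,E,F}; column 2 has {A,B,E,F}; that leaves D.
At row 5, column 4: row 5 has {C,D,E,F}; column 4 has {B,C,D,E,F}; that leaves A.
At row 5, column 6: row 5 has {A,C,D,E,F}; column 6 has {A,C,D,E}; that leaves B.
At row 6, column 3: row 6 has {B,C,D,F}; column 3 has {A,C,D,F}; that leaves E.
At row 6, column 5: row 6 has {B,C,D,E,F}; column 5 has {B,C,E,F}; that leaves A.
At row 2, column 2: row 2 has {A,B,E,F}; column 2 has {A,B,D,E,F}; that leaves C.
At row 2, column 5: row 2 has {A,B,C,E,F}; column 5 has {A,B,C,E,F}; that leaves D.
At row 4, column 1: row 4 has {A,C,D}; column 1 has {A,B,C,D,F}; that leaves E.
At row 4, column 3: row 4 has {A,C,D,E}; column 3 has {A,C,D,E,F}; that leaves B.
At row 4, column 6: row 4 has {A,B,C,D,E}; column 6 has {A,B,C,D,E}; that leaves F.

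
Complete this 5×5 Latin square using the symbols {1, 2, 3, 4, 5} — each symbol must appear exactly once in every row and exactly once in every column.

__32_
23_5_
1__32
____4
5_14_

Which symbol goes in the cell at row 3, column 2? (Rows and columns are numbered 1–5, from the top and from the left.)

4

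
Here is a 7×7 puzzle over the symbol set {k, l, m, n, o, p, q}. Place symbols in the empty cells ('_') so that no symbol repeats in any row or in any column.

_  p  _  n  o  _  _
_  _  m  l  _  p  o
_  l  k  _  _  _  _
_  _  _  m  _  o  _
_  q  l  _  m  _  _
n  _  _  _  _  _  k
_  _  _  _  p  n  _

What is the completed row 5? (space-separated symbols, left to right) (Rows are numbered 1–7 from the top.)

o q l p m k n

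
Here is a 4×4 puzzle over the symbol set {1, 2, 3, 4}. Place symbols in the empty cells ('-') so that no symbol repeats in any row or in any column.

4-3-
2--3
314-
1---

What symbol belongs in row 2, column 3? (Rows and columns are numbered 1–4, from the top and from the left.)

(r1,c2) = 2
(r1,c4) = 1
(r2,c2) = 4
(r2,c3) = 1

1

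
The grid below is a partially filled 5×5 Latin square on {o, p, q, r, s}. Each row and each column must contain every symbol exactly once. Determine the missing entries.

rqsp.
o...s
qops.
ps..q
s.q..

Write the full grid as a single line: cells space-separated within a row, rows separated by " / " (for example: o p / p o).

r q s p o / o p r q s / q o p s r / p s o r q / s r q o p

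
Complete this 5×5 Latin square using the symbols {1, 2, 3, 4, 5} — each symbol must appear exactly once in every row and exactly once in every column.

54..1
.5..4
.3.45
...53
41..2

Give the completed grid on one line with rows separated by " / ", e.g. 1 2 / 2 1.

row 4 has {3,5}; column 2 has {1,3,4,5} — only 2 is left for (r4,c2).
row 5 has {1,2,4}; column 4 has {4,5} — only 3 is left for (r5,c4).
row 1 has {1,4,5}; column 4 has {3,4,5} — only 2 is left for (r1,c4).
row 2 has {4,5}; column 4 has {2,3,4,5} — only 1 is left for (r2,c4).
row 4 has {2,3,5}; column 1 has {4,5} — only 1 is left for (r4,c1).
row 4 has {1,2,3,5}; column 3 is empty so far — only 4 is left for (r4,c3).
row 5 has {1,2,3,4}; column 3 has {4} — only 5 is left for (r5,c3).
row 1 has {1,2,4,5}; column 3 has {4,5} — only 3 is left for (r1,c3).
row 2 has {1,4,5}; column 3 has {3,4,5} — only 2 is left for (r2,c3).
row 3 has {3,4,5}; column 1 has {1,4,5} — only 2 is left for (r3,c1).
row 3 has {2,3,4,5}; column 3 has {2,3,4,5} — only 1 is left for (r3,c3).
row 2 has {1,2,4,5}; column 1 has {1,2,4,5} — only 3 is left for (r2,c1).

5 4 3 2 1 / 3 5 2 1 4 / 2 3 1 4 5 / 1 2 4 5 3 / 4 1 5 3 2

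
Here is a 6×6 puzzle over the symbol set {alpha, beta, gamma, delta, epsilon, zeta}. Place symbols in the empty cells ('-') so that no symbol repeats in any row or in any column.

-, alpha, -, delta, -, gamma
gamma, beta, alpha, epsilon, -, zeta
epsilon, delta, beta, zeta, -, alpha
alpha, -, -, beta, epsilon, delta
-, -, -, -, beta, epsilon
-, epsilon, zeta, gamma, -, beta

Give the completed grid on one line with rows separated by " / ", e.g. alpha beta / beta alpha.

beta alpha epsilon delta zeta gamma / gamma beta alpha epsilon delta zeta / epsilon delta beta zeta gamma alpha / alpha zeta gamma beta epsilon delta / zeta gamma delta alpha beta epsilon / delta epsilon zeta gamma alpha beta

(r1,c3): row 1 has {alpha,gamma,delta}; column 3 has {alpha,beta,zeta}, so it must be epsilon.
(r1,c5): row 1 has {alpha,gamma,delta,epsilon}; column 5 has {beta,epsilon}, so it must be zeta.
(r2,c5): row 2 has {alpha,beta,gamma,epsilon,zeta}; column 5 has {beta,epsilon,zeta}, so it must be delta.
(r3,c5): row 3 has {alpha,beta,delta,epsilon,zeta}; column 5 has {beta,delta,epsilon,zeta}, so it must be gamma.
(r4,c3): row 4 has {alpha,beta,delta,epsilon}; column 3 has {alpha,beta,epsilon,zeta}, so it must be gamma.
(r5,c3): row 5 has {beta,epsilon}; column 3 has {alpha,beta,gamma,epsilon,zeta}, so it must be delta.
(r5,c4): row 5 has {beta,delta,epsilon}; column 4 has {beta,gamma,delta,epsilon,zeta}, so it must be alpha.
(r6,c1): row 6 has {beta,gamma,epsilon,zeta}; column 1 has {alpha,gamma,epsilon}, so it must be delta.
(r6,c5): row 6 has {beta,gamma,delta,epsilon,zeta}; column 5 has {beta,gamma,delta,epsilon,zeta}, so it must be alpha.
(r1,c1): row 1 has {alpha,gamma,delta,epsilon,zeta}; column 1 has {alpha,gamma,delta,epsilon}, so it must be beta.
(r4,c2): row 4 has {alpha,beta,gamma,delta,epsilon}; column 2 has {alpha,beta,delta,epsilon}, so it must be zeta.
(r5,c1): row 5 has {alpha,beta,delta,epsilon}; column 1 has {alpha,beta,gamma,delta,epsilon}, so it must be zeta.
(r5,c2): row 5 has {alpha,beta,delta,epsilon,zeta}; column 2 has {alpha,beta,delta,epsilon,zeta}, so it must be gamma.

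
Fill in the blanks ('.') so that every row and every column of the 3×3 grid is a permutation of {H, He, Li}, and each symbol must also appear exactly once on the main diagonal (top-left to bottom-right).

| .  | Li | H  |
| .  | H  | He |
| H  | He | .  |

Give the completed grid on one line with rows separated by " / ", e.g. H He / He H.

At row 1, column 1: row 1 has {H,Li}; column 1 has {H}; the diagonal has {H}; that leaves He.
At row 2, column 1: row 2 has {H,He}; column 1 has {H,He}; that leaves Li.
At row 3, column 3: row 3 has {H,He}; column 3 has {H,He}; the diagonal has {H,He}; that leaves Li.

He Li H / Li H He / H He Li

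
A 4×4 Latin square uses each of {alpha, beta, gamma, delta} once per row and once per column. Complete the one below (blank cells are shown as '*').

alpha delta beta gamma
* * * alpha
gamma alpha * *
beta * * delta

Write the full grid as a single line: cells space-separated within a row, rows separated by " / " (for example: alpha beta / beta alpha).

alpha delta beta gamma / delta beta gamma alpha / gamma alpha delta beta / beta gamma alpha delta

row 2 has {alpha}; column 1 has {alpha,beta,gamma} — only delta is left for (r2,c1).
row 2 has {alpha,delta}; column 3 has {beta} — only gamma is left for (r2,c3).
row 3 has {alpha,gamma}; column 3 has {beta,gamma} — only delta is left for (r3,c3).
row 3 has {alpha,gamma,delta}; column 4 has {alpha,gamma,delta} — only beta is left for (r3,c4).
row 4 has {beta,delta}; column 2 has {alpha,delta} — only gamma is left for (r4,c2).
row 4 has {beta,gamma,delta}; column 3 has {beta,gamma,delta} — only alpha is left for (r4,c3).
row 2 has {alpha,gamma,delta}; column 2 has {alpha,gamma,delta} — only beta is left for (r2,c2).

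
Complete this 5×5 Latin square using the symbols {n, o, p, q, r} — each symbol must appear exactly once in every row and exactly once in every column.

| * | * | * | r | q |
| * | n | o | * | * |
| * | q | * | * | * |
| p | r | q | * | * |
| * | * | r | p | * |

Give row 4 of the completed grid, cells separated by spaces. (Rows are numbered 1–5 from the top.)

p r q n o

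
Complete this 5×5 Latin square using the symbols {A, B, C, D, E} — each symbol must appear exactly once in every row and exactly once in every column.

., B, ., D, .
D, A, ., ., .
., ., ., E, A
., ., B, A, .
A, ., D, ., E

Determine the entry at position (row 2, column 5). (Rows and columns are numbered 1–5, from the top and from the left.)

B

Cell (r1,c5): row 1 has {B,D}; column 5 has {A,E} → C.
Cell (r2,c5): row 2 has {A,D}; column 5 has {A,C,E} → B.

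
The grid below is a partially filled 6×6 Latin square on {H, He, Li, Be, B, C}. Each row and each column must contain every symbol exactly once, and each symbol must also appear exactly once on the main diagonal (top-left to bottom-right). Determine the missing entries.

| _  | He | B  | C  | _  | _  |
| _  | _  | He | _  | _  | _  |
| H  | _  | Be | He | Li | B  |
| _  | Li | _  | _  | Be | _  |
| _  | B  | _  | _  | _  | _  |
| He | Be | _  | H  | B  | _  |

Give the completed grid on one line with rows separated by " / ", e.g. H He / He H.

(r1,c1): row 1 has {He,B,C}; column 1 has {H,He}; the diagonal has {Be}, so it must be Li.
(r1,c5): row 1 has {He,Li,B,C}; column 5 has {Li,Be,B}, so it must be H.
(r1,c6): row 1 has {H,He,Li,B,C}; column 6 has {B}, so it must be Be.
(r2,c5): row 2 has {He}; column 5 has {H,Li,Be,B}, so it must be C.
(r3,c2): row 3 has {H,He,Li,Be,B}; column 2 has {He,Li,Be,B}, so it must be C.
(r4,c4): row 4 has {Li,Be}; column 4 has {H,He,C}; the diagonal has {Li,Be}, so it must be B.
(r5,c5): row 5 has {B}; column 5 has {H,Li,Be,B,C}; the diagonal has {Li,Be,B}, so it must be He.
(r6,c6): row 6 has {H,He,Be,B}; column 6 has {Be,B}; the diagonal has {He,Li,Be,B}, so it must be C.
(r2,c2): row 2 has {He,C}; column 2 has {He,Li,Be,B,C}; the diagonal has {He,Li,Be,B,C}, so it must be H.
(r2,c6): row 2 has {H,He,C}; column 6 has {Be,B,C}, so it must be Li.
(r4,c1): row 4 has {Li,Be,B}; column 1 has {H,He,Li}, so it must be C.
(r4,c3): row 4 has {Li,Be,B,C}; column 3 has {He,Be,B}, so it must be H.
(r4,c6): row 4 has {H,Li,Be,B,C}; column 6 has {Li,Be,B,C}, so it must be He.
(r5,c1): row 5 has {He,B}; column 1 has {H,He,Li,C}, so it must be Be.
(r5,c4): row 5 has {He,Be,B}; column 4 has {H,He,B,C}, so it must be Li.
(r5,c6): row 5 has {He,Li,Be,B}; column 6 has {He,Li,Be,B,C}, so it must be H.
(r6,c3): row 6 has {H,He,Be,B,C}; column 3 has {H,He,Be,B}, so it must be Li.
(r2,c1): row 2 has {H,He,Li,C}; column 1 has {H,He,Li,Be,C}, so it must be B.
(r2,c4): row 2 has {H,He,Li,B,C}; column 4 has {H,He,Li,B,C}, so it must be Be.
(r5,c3): row 5 has {H,He,Li,Be,B}; column 3 has {H,He,Li,Be,B}, so it must be C.

Li He B C H Be / B H He Be C Li / H C Be He Li B / C Li H B Be He / Be B C Li He H / He Be Li H B C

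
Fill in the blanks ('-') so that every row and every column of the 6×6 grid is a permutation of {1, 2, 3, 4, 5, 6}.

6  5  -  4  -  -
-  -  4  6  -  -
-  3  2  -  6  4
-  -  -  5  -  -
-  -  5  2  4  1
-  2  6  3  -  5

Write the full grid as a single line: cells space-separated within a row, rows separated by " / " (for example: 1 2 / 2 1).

(r2,c2): row 2 has {4,6}; column 2 has {2,3,5}, so it must be 1.
(r3,c4): row 3 has {2,3,4,6}; column 4 has {2,3,4,5,6}, so it must be 1.
(r5,c1): row 5 has {1,2,4,5}; column 1 has {6}, so it must be 3.
(r5,c2): row 5 has {1,2,3,4,5}; column 2 has {1,2,3,5}, so it must be 6.
(r6,c5): row 6 has {2,3,5,6}; column 5 has {4,6}, so it must be 1.
(r3,c1): row 3 has {1,2,3,4,6}; column 1 has {3,6}, so it must be 5.
(r4,c2): row 4 has {5}; column 2 has {1,2,3,5,6}, so it must be 4.
(r6,c1): row 6 has {1,2,3,5,6}; column 1 has {3,5,6}, so it must be 4.
(r2,c1): row 2 has {1,4,6}; column 1 has {3,4,5,6}, so it must be 2.
(r2,c6): row 2 has {1,2,4,6}; column 6 has {1,4,5}, so it must be 3.
(r4,c1): row 4 has {4,5}; column 1 has {2,3,4,5,6}, so it must be 1.
(r4,c3): row 4 has {1,4,5}; column 3 has {2,4,5,6}, so it must be 3.
(r4,c5): row 4 has {1,3,4,5}; column 5 has {1,4,6}, so it must be 2.
(r4,c6): row 4 has {1,2,3,4,5}; column 6 has {1,3,4,5}, so it must be 6.
(r1,c3): row 1 has {4,5,6}; column 3 has {2,3,4,5,6}, so it must be 1.
(r1,c5): row 1 has {1,4,5,6}; column 5 has {1,2,4,6}, so it must be 3.
(r1,c6): row 1 has {1,3,4,5,6}; column 6 has {1,3,4,5,6}, so it must be 2.
(r2,c5): row 2 has {1,2,3,4,6}; column 5 has {1,2,3,4,6}, so it must be 5.

6 5 1 4 3 2 / 2 1 4 6 5 3 / 5 3 2 1 6 4 / 1 4 3 5 2 6 / 3 6 5 2 4 1 / 4 2 6 3 1 5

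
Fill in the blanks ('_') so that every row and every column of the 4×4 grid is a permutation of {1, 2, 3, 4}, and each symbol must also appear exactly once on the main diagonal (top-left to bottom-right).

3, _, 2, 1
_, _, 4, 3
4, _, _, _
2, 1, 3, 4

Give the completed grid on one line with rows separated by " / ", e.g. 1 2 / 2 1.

(r1,c2) = 4
(r2,c1) = 1
(r2,c2) = 2
(r3,c2) = 3
(r3,c3) = 1
(r3,c4) = 2

3 4 2 1 / 1 2 4 3 / 4 3 1 2 / 2 1 3 4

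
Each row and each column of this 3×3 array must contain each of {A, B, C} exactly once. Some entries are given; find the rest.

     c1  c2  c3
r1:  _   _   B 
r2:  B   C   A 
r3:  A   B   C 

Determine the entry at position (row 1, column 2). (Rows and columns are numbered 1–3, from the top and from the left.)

Cell (r1,c1): row 1 has {B}; column 1 has {A,B} → C.
Cell (r1,c2): row 1 has {B,C}; column 2 has {B,C} → A.

A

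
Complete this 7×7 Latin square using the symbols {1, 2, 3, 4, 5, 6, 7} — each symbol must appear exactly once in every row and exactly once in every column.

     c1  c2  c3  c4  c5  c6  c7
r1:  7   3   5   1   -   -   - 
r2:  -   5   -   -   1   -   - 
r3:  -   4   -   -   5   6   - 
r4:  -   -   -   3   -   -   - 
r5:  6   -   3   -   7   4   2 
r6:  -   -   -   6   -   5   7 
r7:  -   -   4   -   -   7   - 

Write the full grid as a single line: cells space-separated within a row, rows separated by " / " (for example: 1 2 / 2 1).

row 1 has {1,3,5,7}; column 6 has {4,5,6,7} — only 2 is left for (r1,c6).
row 2 has {1,5}; column 6 has {2,4,5,6,7} — only 3 is left for (r2,c6).
row 4 has {3}; column 6 has {2,3,4,5,6,7} — only 1 is left for (r4,c6).
row 5 has {2,3,4,6,7}; column 2 has {3,4,5} — only 1 is left for (r5,c2).
row 5 has {1,2,3,4,6,7}; column 4 has {1,3,6} — only 5 is left for (r5,c4).
row 6 has {5,6,7}; column 2 has {1,3,4,5} — only 2 is left for (r6,c2).
row 6 has {2,5,6,7}; column 3 has {3,4,5} — only 1 is left for (r6,c3).
row 7 has {4,7}; column 2 has {1,2,3,4,5} — only 6 is left for (r7,c2).
row 7 has {4,6,7}; column 4 has {1,3,5,6} — only 2 is left for (r7,c4).
row 7 has {2,4,6,7}; column 5 has {1,5,7} — only 3 is left for (r7,c5).
row 3 has {4,5,6}; column 4 has {1,2,3,5,6} — only 7 is left for (r3,c4).
row 4 has {1,3}; column 2 has {1,2,3,4,5,6} — only 7 is left for (r4,c2).
row 6 has {1,2,5,6,7}; column 5 has {1,3,5,7} — only 4 is left for (r6,c5).
row 1 has {1,2,3,5,7}; column 5 has {1,3,4,5,7} — only 6 is left for (r1,c5).
row 1 has {1,2,3,5,6,7}; column 7 has {2,7} — only 4 is left for (r1,c7).
row 2 has {1,3,5}; column 4 has {1,2,3,5,6,7} — only 4 is left for (r2,c4).
row 2 has {1,3,4,5}; column 7 has {2,4,7} — only 6 is left for (r2,c7).
row 3 has {4,5,6,7}; column 3 has {1,3,4,5} — only 2 is left for (r3,c3).
row 4 has {1,3,7}; column 3 has {1,2,3,4,5} — only 6 is left for (r4,c3).
row 4 has {1,3,6,7}; column 5 has {1,3,4,5,6,7} — only 2 is left for (r4,c5).
row 4 has {1,2,3,6,7}; column 7 has {2,4,6,7} — only 5 is left for (r4,c7).
row 6 has {1,2,4,5,6,7}; column 1 has {6,7} — only 3 is left for (r6,c1).
row 7 has {2,3,4,6,7}; column 7 has {2,4,5,6,7} — only 1 is left for (r7,c7).
row 2 has {1,3,4,5,6}; column 1 has {3,6,7} — only 2 is left for (r2,c1).
row 2 has {1,2,3,4,5,6}; column 3 has {1,2,3,4,5,6} — only 7 is left for (r2,c3).
row 3 has {2,4,5,6,7}; column 1 has {2,3,6,7} — only 1 is left for (r3,c1).
row 3 has {1,2,4,5,6,7}; column 7 has {1,2,4,5,6,7} — only 3 is left for (r3,c7).
row 4 has {1,2,3,5,6,7}; column 1 has {1,2,3,6,7} — only 4 is left for (r4,c1).
row 7 has {1,2,3,4,6,7}; column 1 has {1,2,3,4,6,7} — only 5 is left for (r7,c1).

7 3 5 1 6 2 4 / 2 5 7 4 1 3 6 / 1 4 2 7 5 6 3 / 4 7 6 3 2 1 5 / 6 1 3 5 7 4 2 / 3 2 1 6 4 5 7 / 5 6 4 2 3 7 1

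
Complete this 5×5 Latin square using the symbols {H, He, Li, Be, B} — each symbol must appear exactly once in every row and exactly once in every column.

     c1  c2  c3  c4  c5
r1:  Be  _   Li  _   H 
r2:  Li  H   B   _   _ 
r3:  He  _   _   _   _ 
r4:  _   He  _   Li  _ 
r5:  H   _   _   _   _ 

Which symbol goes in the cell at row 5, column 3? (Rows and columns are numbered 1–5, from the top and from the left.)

(r1,c2) = B
(r1,c4) = He
(r2,c4) = Be
(r2,c5) = He
(r4,c1) = B
(r4,c5) = Be
(r5,c4) = B
(r5,c5) = Li
(r3,c4) = H
(r3,c5) = B
(r4,c3) = H
(r5,c2) = Be
(r5,c3) = He

He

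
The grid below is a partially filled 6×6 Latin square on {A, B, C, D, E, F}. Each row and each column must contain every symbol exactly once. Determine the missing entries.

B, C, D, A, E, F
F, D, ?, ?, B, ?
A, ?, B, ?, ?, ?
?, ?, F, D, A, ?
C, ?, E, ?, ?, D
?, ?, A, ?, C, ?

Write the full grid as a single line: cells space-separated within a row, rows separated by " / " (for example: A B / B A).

B C D A E F / F D C E B A / A F B C D E / E B F D A C / C A E B F D / D E A F C B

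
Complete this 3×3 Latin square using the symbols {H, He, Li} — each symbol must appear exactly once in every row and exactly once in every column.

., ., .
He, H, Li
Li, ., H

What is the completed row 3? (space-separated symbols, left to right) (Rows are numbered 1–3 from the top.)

Li He H

Cell (r1,c1): row 1 is empty so far; column 1 has {He,Li} → H.
Cell (r1,c3): row 1 has {H}; column 3 has {H,Li} → He.
Cell (r3,c2): row 3 has {H,Li}; column 2 has {H} → He.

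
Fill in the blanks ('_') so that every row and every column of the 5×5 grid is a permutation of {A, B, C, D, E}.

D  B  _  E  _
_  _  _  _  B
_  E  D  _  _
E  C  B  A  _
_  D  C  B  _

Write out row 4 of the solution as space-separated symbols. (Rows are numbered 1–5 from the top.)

E C B A D

(r1,c3): row 1 has {B,D,E}; column 3 has {B,C,D}, so it must be A.
(r1,c5): row 1 has {A,B,D,E}; column 5 has {B}, so it must be C.
(r2,c2): row 2 has {B}; column 2 has {B,C,D,E}, so it must be A.
(r2,c3): row 2 has {A,B}; column 3 has {A,B,C,D}, so it must be E.
(r3,c4): row 3 has {D,E}; column 4 has {A,B,E}, so it must be C.
(r3,c5): row 3 has {C,D,E}; column 5 has {B,C}, so it must be A.
(r4,c5): row 4 has {A,B,C,E}; column 5 has {A,B,C}, so it must be D.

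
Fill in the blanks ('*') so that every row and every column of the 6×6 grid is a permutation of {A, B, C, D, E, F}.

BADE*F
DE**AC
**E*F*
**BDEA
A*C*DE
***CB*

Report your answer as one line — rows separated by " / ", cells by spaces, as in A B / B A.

(r1,c5) = C
(r2,c3) = F
(r2,c4) = B
(r3,c1) = C
(r3,c4) = A
(r4,c1) = F
(r4,c2) = C
(r5,c4) = F
(r6,c1) = E
(r6,c3) = A
(r6,c6) = D
(r3,c6) = B
(r5,c2) = B
(r6,c2) = F
(r3,c2) = D

B A D E C F / D E F B A C / C D E A F B / F C B D E A / A B C F D E / E F A C B D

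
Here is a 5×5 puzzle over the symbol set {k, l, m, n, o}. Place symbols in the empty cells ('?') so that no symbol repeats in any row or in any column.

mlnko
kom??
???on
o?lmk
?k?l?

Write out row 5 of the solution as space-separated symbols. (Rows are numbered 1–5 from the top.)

n k o l m

(r2,c4): row 2 has {k,m,o}; column 4 has {k,l,m,o}, so it must be n.
(r2,c5): row 2 has {k,m,n,o}; column 5 has {k,n,o}, so it must be l.
(r3,c1): row 3 has {n,o}; column 1 has {k,m,o}, so it must be l.
(r3,c2): row 3 has {l,n,o}; column 2 has {k,l,o}, so it must be m.
(r3,c3): row 3 has {l,m,n,o}; column 3 has {l,m,n}, so it must be k.
(r4,c2): row 4 has {k,l,m,o}; column 2 has {k,l,m,o}, so it must be n.
(r5,c1): row 5 has {k,l}; column 1 has {k,l,m,o}, so it must be n.
(r5,c3): row 5 has {k,l,n}; column 3 has {k,l,m,n}, so it must be o.
(r5,c5): row 5 has {k,l,n,o}; column 5 has {k,l,n,o}, so it must be m.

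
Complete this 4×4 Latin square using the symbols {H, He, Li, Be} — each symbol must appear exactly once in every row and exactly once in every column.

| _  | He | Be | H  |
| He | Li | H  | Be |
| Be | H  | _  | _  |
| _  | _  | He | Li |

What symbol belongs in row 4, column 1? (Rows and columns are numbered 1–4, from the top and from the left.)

Cell (r1,c1): row 1 has {H,He,Be}; column 1 has {He,Be} → Li.
Cell (r3,c3): row 3 has {H,Be}; column 3 has {H,He,Be} → Li.
Cell (r3,c4): row 3 has {H,Li,Be}; column 4 has {H,Li,Be} → He.
Cell (r4,c1): row 4 has {He,Li}; column 1 has {He,Li,Be} → H.

H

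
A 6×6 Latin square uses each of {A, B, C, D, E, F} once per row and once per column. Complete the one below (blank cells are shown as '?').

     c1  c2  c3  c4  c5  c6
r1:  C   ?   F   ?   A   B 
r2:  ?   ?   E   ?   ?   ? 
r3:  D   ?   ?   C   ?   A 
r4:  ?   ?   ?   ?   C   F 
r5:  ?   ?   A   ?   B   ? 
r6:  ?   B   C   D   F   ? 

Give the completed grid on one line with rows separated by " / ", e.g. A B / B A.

C D F E A B / F A E B D C / D F B C E A / B E D A C F / E C A F B D / A B C D F E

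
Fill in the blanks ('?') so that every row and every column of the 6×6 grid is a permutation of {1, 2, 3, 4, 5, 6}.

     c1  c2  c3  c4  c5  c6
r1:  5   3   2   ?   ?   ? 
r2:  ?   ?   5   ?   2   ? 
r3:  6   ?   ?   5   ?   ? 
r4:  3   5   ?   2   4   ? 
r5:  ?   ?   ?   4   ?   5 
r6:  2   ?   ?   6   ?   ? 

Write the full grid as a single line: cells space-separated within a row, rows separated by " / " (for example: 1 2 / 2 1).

5 3 2 1 6 4 / 4 6 5 3 2 1 / 6 4 3 5 1 2 / 3 5 1 2 4 6 / 1 2 6 4 3 5 / 2 1 4 6 5 3

(r1,c4) = 1
(r1,c5) = 6
(r1,c6) = 4
(r2,c4) = 3
(r5,c1) = 1
(r5,c5) = 3
(r2,c1) = 4
(r3,c5) = 1
(r5,c3) = 6
(r6,c5) = 5
(r4,c3) = 1
(r4,c6) = 6
(r5,c2) = 2
(r2,c6) = 1
(r3,c2) = 4
(r3,c3) = 3
(r3,c6) = 2
(r6,c2) = 1
(r6,c3) = 4
(r6,c6) = 3
(r2,c2) = 6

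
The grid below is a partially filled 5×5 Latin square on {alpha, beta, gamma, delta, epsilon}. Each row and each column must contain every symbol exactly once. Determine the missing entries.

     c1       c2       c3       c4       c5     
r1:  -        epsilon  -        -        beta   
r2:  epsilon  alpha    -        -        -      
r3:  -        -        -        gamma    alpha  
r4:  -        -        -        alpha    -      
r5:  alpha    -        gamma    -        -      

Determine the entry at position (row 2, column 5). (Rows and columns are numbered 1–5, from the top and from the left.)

(r1,c4) = delta
(r2,c4) = beta
(r5,c4) = epsilon
(r5,c5) = delta
(r1,c1) = gamma
(r1,c3) = alpha
(r2,c3) = delta
(r2,c5) = gamma

gamma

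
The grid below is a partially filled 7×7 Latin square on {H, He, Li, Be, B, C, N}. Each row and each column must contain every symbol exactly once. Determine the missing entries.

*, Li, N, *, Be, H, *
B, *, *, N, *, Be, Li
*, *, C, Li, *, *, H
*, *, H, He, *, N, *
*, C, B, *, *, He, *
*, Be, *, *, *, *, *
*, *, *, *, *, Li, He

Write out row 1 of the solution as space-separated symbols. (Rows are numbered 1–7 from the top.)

(r2,c3) = He
(r3,c6) = B
(r4,c2) = B
(r6,c3) = Li
(r6,c6) = C
(r7,c3) = Be
(r2,c2) = H
(r2,c5) = C
(r4,c5) = Li
(r7,c2) = N
(r3,c2) = He
(r3,c5) = N
(r5,c5) = H
(r7,c5) = B
(r3,c1) = Be
(r4,c1) = C
(r4,c7) = Be
(r5,c4) = Be
(r5,c7) = N
(r6,c5) = He
(r6,c7) = B
(r7,c1) = H
(r7,c4) = C
(r1,c1) = He
(r1,c4) = B
(r1,c7) = C

He Li N B Be H C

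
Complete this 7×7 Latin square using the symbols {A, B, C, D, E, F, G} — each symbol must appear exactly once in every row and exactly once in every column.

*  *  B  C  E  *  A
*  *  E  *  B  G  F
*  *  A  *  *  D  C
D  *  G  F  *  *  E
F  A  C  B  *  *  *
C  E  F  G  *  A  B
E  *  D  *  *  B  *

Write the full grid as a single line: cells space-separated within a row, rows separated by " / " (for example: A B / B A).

At row 1, column 1: row 1 has {A,B,C,E}; column 1 has {C,D,E,F}; that leaves G.
At row 1, column 6: row 1 has {A,B,C,E,G}; column 6 has {A,B,D,G}; that leaves F.
At row 2, column 1: row 2 has {B,E,F,G}; column 1 has {C,D,E,F,G}; that leaves A.
At row 2, column 4: row 2 has {A,B,E,F,G}; column 4 has {B,C,F,G}; that leaves D.
At row 3, column 1: row 3 has {A,C,D}; column 1 has {A,C,D,E,F,G}; that leaves B.
At row 3, column 4: row 3 has {A,B,C,D}; column 4 has {B,C,D,F,G}; that leaves E.
At row 4, column 6: row 4 has {D,E,F,G}; column 6 has {A,B,D,F,G}; that leaves C.
At row 5, column 6: row 5 has {A,B,C,F}; column 6 has {A,B,C,D,F,G}; that leaves E.
At row 6, column 5: row 6 has {A,B,C,E,F,G}; column 5 has {B,E}; that leaves D.
At row 7, column 4: row 7 has {B,D,E}; column 4 has {B,C,D,E,F,G}; that leaves A.
At row 7, column 7: row 7 has {A,B,D,E}; column 7 has {A,B,C,E,F}; that leaves G.
At row 1, column 2: row 1 has {A,B,C,E,F,G}; column 2 has {A,E}; that leaves D.
At row 2, column 2: row 2 has {A,B,D,E,F,G}; column 2 has {A,D,E}; that leaves C.
At row 4, column 2: row 4 has {C,D,E,F,G}; column 2 has {A,C,D,E}; that leaves B.
At row 4, column 5: row 4 has {B,C,D,E,F,G}; column 5 has {B,D,E}; that leaves A.
At row 5, column 5: row 5 has {A,B,C,E,F}; column 5 has {A,B,D,E}; that leaves G.
At row 5, column 7: row 5 has {A,B,C,E,F,G}; column 7 has {A,B,C,E,F,G}; that leaves D.
At row 7, column 2: row 7 has {A,B,D,E,G}; column 2 has {A,B,C,D,E}; that leaves F.
At row 7, column 5: row 7 has {A,B,D,E,F,G}; column 5 has {A,B,D,E,G}; that leaves C.
At row 3, column 2: row 3 has {A,B,C,D,E}; column 2 has {A,B,C,D,E,F}; that leaves G.
At row 3, column 5: row 3 has {A,B,C,D,E,G}; column 5 has {A,B,C,D,E,G}; that leaves F.

G D B C E F A / A C E D B G F / B G A E F D C / D B G F A C E / F A C B G E D / C E F G D A B / E F D A C B G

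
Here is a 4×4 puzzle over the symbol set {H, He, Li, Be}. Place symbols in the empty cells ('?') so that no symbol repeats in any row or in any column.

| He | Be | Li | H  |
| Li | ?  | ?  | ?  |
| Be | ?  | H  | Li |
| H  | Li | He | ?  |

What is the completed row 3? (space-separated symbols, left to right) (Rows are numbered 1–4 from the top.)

At row 2, column 3: row 2 has {Li}; column 3 has {H,He,Li}; that leaves Be.
At row 2, column 4: row 2 has {Li,Be}; column 4 has {H,Li}; that leaves He.
At row 3, column 2: row 3 has {H,Li,Be}; column 2 has {Li,Be}; that leaves He.

Be He H Li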